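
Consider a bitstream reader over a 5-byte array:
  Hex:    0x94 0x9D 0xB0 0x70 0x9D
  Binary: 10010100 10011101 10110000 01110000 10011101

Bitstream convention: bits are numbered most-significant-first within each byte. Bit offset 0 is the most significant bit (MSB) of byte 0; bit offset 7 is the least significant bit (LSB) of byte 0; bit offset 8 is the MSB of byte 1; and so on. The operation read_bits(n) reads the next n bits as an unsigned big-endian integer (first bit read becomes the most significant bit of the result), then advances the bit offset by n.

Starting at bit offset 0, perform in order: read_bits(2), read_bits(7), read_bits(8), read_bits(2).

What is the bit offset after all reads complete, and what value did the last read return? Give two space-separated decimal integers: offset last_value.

Read 1: bits[0:2] width=2 -> value=2 (bin 10); offset now 2 = byte 0 bit 2; 38 bits remain
Read 2: bits[2:9] width=7 -> value=41 (bin 0101001); offset now 9 = byte 1 bit 1; 31 bits remain
Read 3: bits[9:17] width=8 -> value=59 (bin 00111011); offset now 17 = byte 2 bit 1; 23 bits remain
Read 4: bits[17:19] width=2 -> value=1 (bin 01); offset now 19 = byte 2 bit 3; 21 bits remain

Answer: 19 1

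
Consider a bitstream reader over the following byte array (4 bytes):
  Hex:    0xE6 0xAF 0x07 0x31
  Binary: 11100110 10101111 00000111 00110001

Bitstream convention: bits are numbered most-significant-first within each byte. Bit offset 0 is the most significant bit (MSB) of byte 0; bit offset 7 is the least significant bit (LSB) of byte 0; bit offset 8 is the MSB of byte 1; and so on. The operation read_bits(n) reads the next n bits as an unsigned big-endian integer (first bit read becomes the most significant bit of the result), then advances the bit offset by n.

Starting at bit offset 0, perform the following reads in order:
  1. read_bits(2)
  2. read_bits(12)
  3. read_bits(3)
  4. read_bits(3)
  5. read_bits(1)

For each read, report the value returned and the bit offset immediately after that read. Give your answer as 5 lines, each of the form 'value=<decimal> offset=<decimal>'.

Read 1: bits[0:2] width=2 -> value=3 (bin 11); offset now 2 = byte 0 bit 2; 30 bits remain
Read 2: bits[2:14] width=12 -> value=2475 (bin 100110101011); offset now 14 = byte 1 bit 6; 18 bits remain
Read 3: bits[14:17] width=3 -> value=6 (bin 110); offset now 17 = byte 2 bit 1; 15 bits remain
Read 4: bits[17:20] width=3 -> value=0 (bin 000); offset now 20 = byte 2 bit 4; 12 bits remain
Read 5: bits[20:21] width=1 -> value=0 (bin 0); offset now 21 = byte 2 bit 5; 11 bits remain

Answer: value=3 offset=2
value=2475 offset=14
value=6 offset=17
value=0 offset=20
value=0 offset=21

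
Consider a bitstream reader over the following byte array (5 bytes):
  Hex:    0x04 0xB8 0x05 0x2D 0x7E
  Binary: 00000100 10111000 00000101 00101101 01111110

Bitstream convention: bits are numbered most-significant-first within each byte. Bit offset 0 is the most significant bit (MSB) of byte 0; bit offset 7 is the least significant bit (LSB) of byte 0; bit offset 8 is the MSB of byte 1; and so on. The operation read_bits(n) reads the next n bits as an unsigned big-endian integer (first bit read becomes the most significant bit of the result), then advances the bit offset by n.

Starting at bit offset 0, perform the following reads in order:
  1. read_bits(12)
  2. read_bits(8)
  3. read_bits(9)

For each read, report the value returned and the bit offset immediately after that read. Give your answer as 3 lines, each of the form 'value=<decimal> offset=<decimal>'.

Answer: value=75 offset=12
value=128 offset=20
value=165 offset=29

Derivation:
Read 1: bits[0:12] width=12 -> value=75 (bin 000001001011); offset now 12 = byte 1 bit 4; 28 bits remain
Read 2: bits[12:20] width=8 -> value=128 (bin 10000000); offset now 20 = byte 2 bit 4; 20 bits remain
Read 3: bits[20:29] width=9 -> value=165 (bin 010100101); offset now 29 = byte 3 bit 5; 11 bits remain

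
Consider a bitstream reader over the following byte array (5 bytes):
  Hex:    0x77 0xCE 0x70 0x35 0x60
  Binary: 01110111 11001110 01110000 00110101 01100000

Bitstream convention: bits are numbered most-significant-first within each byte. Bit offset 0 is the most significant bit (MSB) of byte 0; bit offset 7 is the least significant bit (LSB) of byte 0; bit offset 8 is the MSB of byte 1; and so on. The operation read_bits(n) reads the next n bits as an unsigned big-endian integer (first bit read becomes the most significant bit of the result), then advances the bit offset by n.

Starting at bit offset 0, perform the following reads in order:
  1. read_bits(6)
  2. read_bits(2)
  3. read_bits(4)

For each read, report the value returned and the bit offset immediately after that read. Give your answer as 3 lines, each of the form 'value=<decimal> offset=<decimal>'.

Read 1: bits[0:6] width=6 -> value=29 (bin 011101); offset now 6 = byte 0 bit 6; 34 bits remain
Read 2: bits[6:8] width=2 -> value=3 (bin 11); offset now 8 = byte 1 bit 0; 32 bits remain
Read 3: bits[8:12] width=4 -> value=12 (bin 1100); offset now 12 = byte 1 bit 4; 28 bits remain

Answer: value=29 offset=6
value=3 offset=8
value=12 offset=12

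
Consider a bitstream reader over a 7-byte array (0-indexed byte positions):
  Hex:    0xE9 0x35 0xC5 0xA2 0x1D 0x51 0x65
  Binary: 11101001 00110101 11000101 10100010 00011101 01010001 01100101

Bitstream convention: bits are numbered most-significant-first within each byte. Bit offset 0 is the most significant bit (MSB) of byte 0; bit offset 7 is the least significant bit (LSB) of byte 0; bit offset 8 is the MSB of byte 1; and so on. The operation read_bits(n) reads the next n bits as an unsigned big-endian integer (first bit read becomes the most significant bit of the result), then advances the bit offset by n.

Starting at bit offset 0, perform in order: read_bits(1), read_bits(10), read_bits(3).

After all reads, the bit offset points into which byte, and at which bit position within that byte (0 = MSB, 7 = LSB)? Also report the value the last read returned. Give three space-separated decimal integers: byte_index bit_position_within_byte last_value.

Read 1: bits[0:1] width=1 -> value=1 (bin 1); offset now 1 = byte 0 bit 1; 55 bits remain
Read 2: bits[1:11] width=10 -> value=841 (bin 1101001001); offset now 11 = byte 1 bit 3; 45 bits remain
Read 3: bits[11:14] width=3 -> value=5 (bin 101); offset now 14 = byte 1 bit 6; 42 bits remain

Answer: 1 6 5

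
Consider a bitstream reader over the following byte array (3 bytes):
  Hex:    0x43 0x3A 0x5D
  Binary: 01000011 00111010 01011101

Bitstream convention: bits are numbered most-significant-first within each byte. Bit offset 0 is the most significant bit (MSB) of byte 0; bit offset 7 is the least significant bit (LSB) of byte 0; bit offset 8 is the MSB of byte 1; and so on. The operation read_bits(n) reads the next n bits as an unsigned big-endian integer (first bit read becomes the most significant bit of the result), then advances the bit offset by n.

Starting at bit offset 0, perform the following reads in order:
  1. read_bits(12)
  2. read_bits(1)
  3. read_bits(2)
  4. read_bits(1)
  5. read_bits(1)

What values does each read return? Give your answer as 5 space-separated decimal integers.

Read 1: bits[0:12] width=12 -> value=1075 (bin 010000110011); offset now 12 = byte 1 bit 4; 12 bits remain
Read 2: bits[12:13] width=1 -> value=1 (bin 1); offset now 13 = byte 1 bit 5; 11 bits remain
Read 3: bits[13:15] width=2 -> value=1 (bin 01); offset now 15 = byte 1 bit 7; 9 bits remain
Read 4: bits[15:16] width=1 -> value=0 (bin 0); offset now 16 = byte 2 bit 0; 8 bits remain
Read 5: bits[16:17] width=1 -> value=0 (bin 0); offset now 17 = byte 2 bit 1; 7 bits remain

Answer: 1075 1 1 0 0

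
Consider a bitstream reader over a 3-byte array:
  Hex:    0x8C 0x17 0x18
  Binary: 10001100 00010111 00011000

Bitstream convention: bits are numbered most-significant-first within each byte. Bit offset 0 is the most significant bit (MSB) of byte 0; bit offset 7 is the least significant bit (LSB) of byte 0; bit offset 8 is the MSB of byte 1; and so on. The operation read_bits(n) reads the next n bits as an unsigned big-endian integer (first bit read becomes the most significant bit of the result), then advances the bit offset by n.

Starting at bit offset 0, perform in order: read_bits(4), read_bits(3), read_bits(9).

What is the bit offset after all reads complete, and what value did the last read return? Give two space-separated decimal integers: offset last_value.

Read 1: bits[0:4] width=4 -> value=8 (bin 1000); offset now 4 = byte 0 bit 4; 20 bits remain
Read 2: bits[4:7] width=3 -> value=6 (bin 110); offset now 7 = byte 0 bit 7; 17 bits remain
Read 3: bits[7:16] width=9 -> value=23 (bin 000010111); offset now 16 = byte 2 bit 0; 8 bits remain

Answer: 16 23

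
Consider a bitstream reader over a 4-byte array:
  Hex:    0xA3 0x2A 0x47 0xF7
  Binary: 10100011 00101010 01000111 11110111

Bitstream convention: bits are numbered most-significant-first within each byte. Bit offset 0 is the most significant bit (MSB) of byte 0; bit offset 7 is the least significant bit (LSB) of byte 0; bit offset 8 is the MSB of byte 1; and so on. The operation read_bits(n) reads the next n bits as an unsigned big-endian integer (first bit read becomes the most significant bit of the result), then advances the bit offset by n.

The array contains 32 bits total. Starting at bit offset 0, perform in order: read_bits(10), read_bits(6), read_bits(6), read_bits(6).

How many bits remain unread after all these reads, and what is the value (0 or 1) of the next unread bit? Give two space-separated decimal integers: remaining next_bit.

Read 1: bits[0:10] width=10 -> value=652 (bin 1010001100); offset now 10 = byte 1 bit 2; 22 bits remain
Read 2: bits[10:16] width=6 -> value=42 (bin 101010); offset now 16 = byte 2 bit 0; 16 bits remain
Read 3: bits[16:22] width=6 -> value=17 (bin 010001); offset now 22 = byte 2 bit 6; 10 bits remain
Read 4: bits[22:28] width=6 -> value=63 (bin 111111); offset now 28 = byte 3 bit 4; 4 bits remain

Answer: 4 0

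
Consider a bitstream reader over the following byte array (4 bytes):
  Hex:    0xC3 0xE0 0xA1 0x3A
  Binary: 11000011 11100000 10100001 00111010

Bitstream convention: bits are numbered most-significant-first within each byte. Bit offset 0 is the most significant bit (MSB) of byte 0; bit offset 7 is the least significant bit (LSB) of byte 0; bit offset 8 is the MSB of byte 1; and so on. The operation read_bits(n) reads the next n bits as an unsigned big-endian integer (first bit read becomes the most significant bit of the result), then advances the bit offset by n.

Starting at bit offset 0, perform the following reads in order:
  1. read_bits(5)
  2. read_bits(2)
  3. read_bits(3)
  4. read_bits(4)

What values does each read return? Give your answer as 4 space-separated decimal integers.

Answer: 24 1 7 8

Derivation:
Read 1: bits[0:5] width=5 -> value=24 (bin 11000); offset now 5 = byte 0 bit 5; 27 bits remain
Read 2: bits[5:7] width=2 -> value=1 (bin 01); offset now 7 = byte 0 bit 7; 25 bits remain
Read 3: bits[7:10] width=3 -> value=7 (bin 111); offset now 10 = byte 1 bit 2; 22 bits remain
Read 4: bits[10:14] width=4 -> value=8 (bin 1000); offset now 14 = byte 1 bit 6; 18 bits remain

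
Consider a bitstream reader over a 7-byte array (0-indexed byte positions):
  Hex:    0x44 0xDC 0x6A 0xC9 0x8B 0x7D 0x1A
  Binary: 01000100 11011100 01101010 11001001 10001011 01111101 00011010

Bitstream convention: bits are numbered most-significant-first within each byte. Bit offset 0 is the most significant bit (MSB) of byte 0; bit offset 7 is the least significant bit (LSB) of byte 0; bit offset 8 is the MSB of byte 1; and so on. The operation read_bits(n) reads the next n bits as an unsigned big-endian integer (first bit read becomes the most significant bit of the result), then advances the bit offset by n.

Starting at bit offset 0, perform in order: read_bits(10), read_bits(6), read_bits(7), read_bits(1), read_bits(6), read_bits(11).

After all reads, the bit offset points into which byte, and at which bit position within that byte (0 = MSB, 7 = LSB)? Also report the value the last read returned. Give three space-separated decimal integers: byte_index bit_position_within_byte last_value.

Answer: 5 1 790

Derivation:
Read 1: bits[0:10] width=10 -> value=275 (bin 0100010011); offset now 10 = byte 1 bit 2; 46 bits remain
Read 2: bits[10:16] width=6 -> value=28 (bin 011100); offset now 16 = byte 2 bit 0; 40 bits remain
Read 3: bits[16:23] width=7 -> value=53 (bin 0110101); offset now 23 = byte 2 bit 7; 33 bits remain
Read 4: bits[23:24] width=1 -> value=0 (bin 0); offset now 24 = byte 3 bit 0; 32 bits remain
Read 5: bits[24:30] width=6 -> value=50 (bin 110010); offset now 30 = byte 3 bit 6; 26 bits remain
Read 6: bits[30:41] width=11 -> value=790 (bin 01100010110); offset now 41 = byte 5 bit 1; 15 bits remain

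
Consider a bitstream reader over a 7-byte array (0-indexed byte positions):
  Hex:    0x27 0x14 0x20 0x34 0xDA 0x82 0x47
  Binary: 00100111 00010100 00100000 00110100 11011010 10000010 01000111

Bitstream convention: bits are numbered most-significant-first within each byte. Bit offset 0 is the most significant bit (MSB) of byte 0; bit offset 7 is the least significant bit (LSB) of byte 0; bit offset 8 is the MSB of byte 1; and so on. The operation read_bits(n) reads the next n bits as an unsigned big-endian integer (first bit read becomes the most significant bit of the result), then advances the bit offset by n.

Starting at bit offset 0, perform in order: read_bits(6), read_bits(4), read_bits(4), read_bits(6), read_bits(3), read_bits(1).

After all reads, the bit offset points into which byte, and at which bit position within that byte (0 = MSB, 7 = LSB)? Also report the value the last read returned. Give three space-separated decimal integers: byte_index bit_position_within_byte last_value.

Read 1: bits[0:6] width=6 -> value=9 (bin 001001); offset now 6 = byte 0 bit 6; 50 bits remain
Read 2: bits[6:10] width=4 -> value=12 (bin 1100); offset now 10 = byte 1 bit 2; 46 bits remain
Read 3: bits[10:14] width=4 -> value=5 (bin 0101); offset now 14 = byte 1 bit 6; 42 bits remain
Read 4: bits[14:20] width=6 -> value=2 (bin 000010); offset now 20 = byte 2 bit 4; 36 bits remain
Read 5: bits[20:23] width=3 -> value=0 (bin 000); offset now 23 = byte 2 bit 7; 33 bits remain
Read 6: bits[23:24] width=1 -> value=0 (bin 0); offset now 24 = byte 3 bit 0; 32 bits remain

Answer: 3 0 0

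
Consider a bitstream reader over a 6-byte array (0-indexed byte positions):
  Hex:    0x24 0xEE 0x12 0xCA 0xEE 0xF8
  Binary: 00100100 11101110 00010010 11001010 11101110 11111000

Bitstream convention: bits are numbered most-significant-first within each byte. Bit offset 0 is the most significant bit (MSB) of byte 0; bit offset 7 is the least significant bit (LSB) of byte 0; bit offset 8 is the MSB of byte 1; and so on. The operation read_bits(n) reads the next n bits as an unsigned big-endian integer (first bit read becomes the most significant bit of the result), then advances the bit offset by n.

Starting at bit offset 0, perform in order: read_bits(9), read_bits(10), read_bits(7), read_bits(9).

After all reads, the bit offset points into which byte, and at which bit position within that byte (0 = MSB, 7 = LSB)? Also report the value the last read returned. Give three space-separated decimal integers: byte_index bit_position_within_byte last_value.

Read 1: bits[0:9] width=9 -> value=73 (bin 001001001); offset now 9 = byte 1 bit 1; 39 bits remain
Read 2: bits[9:19] width=10 -> value=880 (bin 1101110000); offset now 19 = byte 2 bit 3; 29 bits remain
Read 3: bits[19:26] width=7 -> value=75 (bin 1001011); offset now 26 = byte 3 bit 2; 22 bits remain
Read 4: bits[26:35] width=9 -> value=87 (bin 001010111); offset now 35 = byte 4 bit 3; 13 bits remain

Answer: 4 3 87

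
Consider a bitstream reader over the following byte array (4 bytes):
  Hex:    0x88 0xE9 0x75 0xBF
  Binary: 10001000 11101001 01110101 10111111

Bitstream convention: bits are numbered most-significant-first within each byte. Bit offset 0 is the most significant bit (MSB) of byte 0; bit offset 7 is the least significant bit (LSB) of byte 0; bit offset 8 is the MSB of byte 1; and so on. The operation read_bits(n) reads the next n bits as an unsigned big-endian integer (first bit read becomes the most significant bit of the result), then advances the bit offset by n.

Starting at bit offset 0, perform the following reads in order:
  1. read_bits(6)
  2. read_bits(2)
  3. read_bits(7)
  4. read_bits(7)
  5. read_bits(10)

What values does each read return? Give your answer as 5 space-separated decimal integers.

Answer: 34 0 116 93 447

Derivation:
Read 1: bits[0:6] width=6 -> value=34 (bin 100010); offset now 6 = byte 0 bit 6; 26 bits remain
Read 2: bits[6:8] width=2 -> value=0 (bin 00); offset now 8 = byte 1 bit 0; 24 bits remain
Read 3: bits[8:15] width=7 -> value=116 (bin 1110100); offset now 15 = byte 1 bit 7; 17 bits remain
Read 4: bits[15:22] width=7 -> value=93 (bin 1011101); offset now 22 = byte 2 bit 6; 10 bits remain
Read 5: bits[22:32] width=10 -> value=447 (bin 0110111111); offset now 32 = byte 4 bit 0; 0 bits remain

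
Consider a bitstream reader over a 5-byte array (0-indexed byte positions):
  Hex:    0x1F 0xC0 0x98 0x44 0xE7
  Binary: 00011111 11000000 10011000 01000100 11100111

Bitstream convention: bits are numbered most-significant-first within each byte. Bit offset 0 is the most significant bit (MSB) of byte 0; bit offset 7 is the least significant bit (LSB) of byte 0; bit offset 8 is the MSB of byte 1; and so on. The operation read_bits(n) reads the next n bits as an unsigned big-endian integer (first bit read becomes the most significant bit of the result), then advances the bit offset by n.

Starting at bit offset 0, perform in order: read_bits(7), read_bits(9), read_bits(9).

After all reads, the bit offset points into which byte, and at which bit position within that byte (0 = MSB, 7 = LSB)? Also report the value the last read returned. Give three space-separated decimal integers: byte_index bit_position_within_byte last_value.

Read 1: bits[0:7] width=7 -> value=15 (bin 0001111); offset now 7 = byte 0 bit 7; 33 bits remain
Read 2: bits[7:16] width=9 -> value=448 (bin 111000000); offset now 16 = byte 2 bit 0; 24 bits remain
Read 3: bits[16:25] width=9 -> value=304 (bin 100110000); offset now 25 = byte 3 bit 1; 15 bits remain

Answer: 3 1 304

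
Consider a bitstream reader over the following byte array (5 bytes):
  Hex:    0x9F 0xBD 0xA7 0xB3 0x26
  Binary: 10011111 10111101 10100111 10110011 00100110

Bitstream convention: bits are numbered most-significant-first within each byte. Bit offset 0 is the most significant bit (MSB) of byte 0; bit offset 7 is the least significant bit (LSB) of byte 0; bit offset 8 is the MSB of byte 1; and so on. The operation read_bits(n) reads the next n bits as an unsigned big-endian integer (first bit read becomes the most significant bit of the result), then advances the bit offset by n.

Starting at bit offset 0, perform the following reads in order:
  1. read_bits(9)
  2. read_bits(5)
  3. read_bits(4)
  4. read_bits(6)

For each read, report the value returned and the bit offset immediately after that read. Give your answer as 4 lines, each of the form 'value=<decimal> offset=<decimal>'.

Answer: value=319 offset=9
value=15 offset=14
value=6 offset=18
value=39 offset=24

Derivation:
Read 1: bits[0:9] width=9 -> value=319 (bin 100111111); offset now 9 = byte 1 bit 1; 31 bits remain
Read 2: bits[9:14] width=5 -> value=15 (bin 01111); offset now 14 = byte 1 bit 6; 26 bits remain
Read 3: bits[14:18] width=4 -> value=6 (bin 0110); offset now 18 = byte 2 bit 2; 22 bits remain
Read 4: bits[18:24] width=6 -> value=39 (bin 100111); offset now 24 = byte 3 bit 0; 16 bits remain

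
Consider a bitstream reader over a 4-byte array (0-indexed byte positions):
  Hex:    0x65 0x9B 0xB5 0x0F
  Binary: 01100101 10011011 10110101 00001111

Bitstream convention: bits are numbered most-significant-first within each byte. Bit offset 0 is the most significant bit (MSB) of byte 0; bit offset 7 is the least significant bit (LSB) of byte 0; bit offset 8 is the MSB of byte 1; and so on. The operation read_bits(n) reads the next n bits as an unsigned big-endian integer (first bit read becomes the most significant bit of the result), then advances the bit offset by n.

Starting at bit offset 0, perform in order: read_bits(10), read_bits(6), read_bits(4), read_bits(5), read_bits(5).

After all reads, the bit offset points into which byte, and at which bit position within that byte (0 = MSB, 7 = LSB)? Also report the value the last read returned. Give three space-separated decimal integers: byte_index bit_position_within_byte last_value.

Read 1: bits[0:10] width=10 -> value=406 (bin 0110010110); offset now 10 = byte 1 bit 2; 22 bits remain
Read 2: bits[10:16] width=6 -> value=27 (bin 011011); offset now 16 = byte 2 bit 0; 16 bits remain
Read 3: bits[16:20] width=4 -> value=11 (bin 1011); offset now 20 = byte 2 bit 4; 12 bits remain
Read 4: bits[20:25] width=5 -> value=10 (bin 01010); offset now 25 = byte 3 bit 1; 7 bits remain
Read 5: bits[25:30] width=5 -> value=3 (bin 00011); offset now 30 = byte 3 bit 6; 2 bits remain

Answer: 3 6 3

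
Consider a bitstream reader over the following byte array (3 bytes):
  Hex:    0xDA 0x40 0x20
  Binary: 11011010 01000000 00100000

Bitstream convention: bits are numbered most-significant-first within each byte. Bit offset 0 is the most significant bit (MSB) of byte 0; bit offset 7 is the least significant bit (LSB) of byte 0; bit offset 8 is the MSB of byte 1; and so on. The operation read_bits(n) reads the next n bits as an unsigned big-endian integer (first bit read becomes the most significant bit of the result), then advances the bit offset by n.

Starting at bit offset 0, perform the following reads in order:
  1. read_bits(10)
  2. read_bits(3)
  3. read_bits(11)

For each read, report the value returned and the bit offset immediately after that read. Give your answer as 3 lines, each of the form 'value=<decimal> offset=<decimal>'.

Answer: value=873 offset=10
value=0 offset=13
value=32 offset=24

Derivation:
Read 1: bits[0:10] width=10 -> value=873 (bin 1101101001); offset now 10 = byte 1 bit 2; 14 bits remain
Read 2: bits[10:13] width=3 -> value=0 (bin 000); offset now 13 = byte 1 bit 5; 11 bits remain
Read 3: bits[13:24] width=11 -> value=32 (bin 00000100000); offset now 24 = byte 3 bit 0; 0 bits remain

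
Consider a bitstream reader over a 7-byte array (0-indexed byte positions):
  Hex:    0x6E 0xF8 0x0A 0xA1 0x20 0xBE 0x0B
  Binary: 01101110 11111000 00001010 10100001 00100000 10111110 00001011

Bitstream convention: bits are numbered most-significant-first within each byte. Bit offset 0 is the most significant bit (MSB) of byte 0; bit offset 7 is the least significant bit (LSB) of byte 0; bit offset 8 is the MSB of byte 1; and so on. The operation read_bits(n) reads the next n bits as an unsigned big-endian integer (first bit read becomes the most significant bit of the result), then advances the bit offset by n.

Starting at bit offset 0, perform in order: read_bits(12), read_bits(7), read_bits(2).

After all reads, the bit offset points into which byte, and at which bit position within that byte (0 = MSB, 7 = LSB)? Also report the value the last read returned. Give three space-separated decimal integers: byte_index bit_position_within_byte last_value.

Read 1: bits[0:12] width=12 -> value=1775 (bin 011011101111); offset now 12 = byte 1 bit 4; 44 bits remain
Read 2: bits[12:19] width=7 -> value=64 (bin 1000000); offset now 19 = byte 2 bit 3; 37 bits remain
Read 3: bits[19:21] width=2 -> value=1 (bin 01); offset now 21 = byte 2 bit 5; 35 bits remain

Answer: 2 5 1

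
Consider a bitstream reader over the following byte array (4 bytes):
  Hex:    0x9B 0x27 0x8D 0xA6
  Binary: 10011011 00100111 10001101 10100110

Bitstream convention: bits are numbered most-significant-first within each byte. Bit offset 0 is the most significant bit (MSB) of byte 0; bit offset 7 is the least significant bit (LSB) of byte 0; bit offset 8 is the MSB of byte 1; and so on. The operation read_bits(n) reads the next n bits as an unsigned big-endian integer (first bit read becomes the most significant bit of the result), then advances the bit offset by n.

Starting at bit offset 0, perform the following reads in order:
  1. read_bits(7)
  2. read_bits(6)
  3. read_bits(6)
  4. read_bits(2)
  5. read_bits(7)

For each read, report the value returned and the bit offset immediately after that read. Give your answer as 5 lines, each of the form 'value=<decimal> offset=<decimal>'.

Read 1: bits[0:7] width=7 -> value=77 (bin 1001101); offset now 7 = byte 0 bit 7; 25 bits remain
Read 2: bits[7:13] width=6 -> value=36 (bin 100100); offset now 13 = byte 1 bit 5; 19 bits remain
Read 3: bits[13:19] width=6 -> value=60 (bin 111100); offset now 19 = byte 2 bit 3; 13 bits remain
Read 4: bits[19:21] width=2 -> value=1 (bin 01); offset now 21 = byte 2 bit 5; 11 bits remain
Read 5: bits[21:28] width=7 -> value=90 (bin 1011010); offset now 28 = byte 3 bit 4; 4 bits remain

Answer: value=77 offset=7
value=36 offset=13
value=60 offset=19
value=1 offset=21
value=90 offset=28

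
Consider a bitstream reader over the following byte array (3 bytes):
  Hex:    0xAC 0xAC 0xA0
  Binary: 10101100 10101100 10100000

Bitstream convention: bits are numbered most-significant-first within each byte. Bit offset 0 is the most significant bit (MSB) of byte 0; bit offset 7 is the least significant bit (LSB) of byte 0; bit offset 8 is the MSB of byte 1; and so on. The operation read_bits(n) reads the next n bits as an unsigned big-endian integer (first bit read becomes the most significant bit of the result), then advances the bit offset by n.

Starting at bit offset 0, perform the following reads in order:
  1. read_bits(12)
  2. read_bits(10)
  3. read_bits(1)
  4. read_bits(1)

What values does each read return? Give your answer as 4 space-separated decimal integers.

Read 1: bits[0:12] width=12 -> value=2762 (bin 101011001010); offset now 12 = byte 1 bit 4; 12 bits remain
Read 2: bits[12:22] width=10 -> value=808 (bin 1100101000); offset now 22 = byte 2 bit 6; 2 bits remain
Read 3: bits[22:23] width=1 -> value=0 (bin 0); offset now 23 = byte 2 bit 7; 1 bits remain
Read 4: bits[23:24] width=1 -> value=0 (bin 0); offset now 24 = byte 3 bit 0; 0 bits remain

Answer: 2762 808 0 0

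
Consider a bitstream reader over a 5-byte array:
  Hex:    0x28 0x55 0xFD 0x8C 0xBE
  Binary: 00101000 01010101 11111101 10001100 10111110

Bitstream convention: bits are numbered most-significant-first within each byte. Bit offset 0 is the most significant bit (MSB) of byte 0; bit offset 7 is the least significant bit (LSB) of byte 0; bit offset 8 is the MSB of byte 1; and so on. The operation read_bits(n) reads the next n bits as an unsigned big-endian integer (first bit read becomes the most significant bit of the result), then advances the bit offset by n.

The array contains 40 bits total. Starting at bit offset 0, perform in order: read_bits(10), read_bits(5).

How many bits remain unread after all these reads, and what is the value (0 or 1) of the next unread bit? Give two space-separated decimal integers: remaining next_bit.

Answer: 25 1

Derivation:
Read 1: bits[0:10] width=10 -> value=161 (bin 0010100001); offset now 10 = byte 1 bit 2; 30 bits remain
Read 2: bits[10:15] width=5 -> value=10 (bin 01010); offset now 15 = byte 1 bit 7; 25 bits remain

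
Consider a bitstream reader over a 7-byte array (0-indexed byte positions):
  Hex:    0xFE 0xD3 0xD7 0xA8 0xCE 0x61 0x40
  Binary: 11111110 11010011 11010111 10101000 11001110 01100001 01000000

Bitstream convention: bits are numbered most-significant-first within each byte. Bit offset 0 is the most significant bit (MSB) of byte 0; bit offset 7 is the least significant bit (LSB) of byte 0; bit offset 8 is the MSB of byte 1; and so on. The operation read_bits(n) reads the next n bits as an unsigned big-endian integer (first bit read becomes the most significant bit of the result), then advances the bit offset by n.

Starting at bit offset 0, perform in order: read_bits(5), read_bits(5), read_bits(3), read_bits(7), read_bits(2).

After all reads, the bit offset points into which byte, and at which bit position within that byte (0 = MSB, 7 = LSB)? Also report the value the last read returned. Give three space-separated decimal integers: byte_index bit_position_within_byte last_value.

Answer: 2 6 1

Derivation:
Read 1: bits[0:5] width=5 -> value=31 (bin 11111); offset now 5 = byte 0 bit 5; 51 bits remain
Read 2: bits[5:10] width=5 -> value=27 (bin 11011); offset now 10 = byte 1 bit 2; 46 bits remain
Read 3: bits[10:13] width=3 -> value=2 (bin 010); offset now 13 = byte 1 bit 5; 43 bits remain
Read 4: bits[13:20] width=7 -> value=61 (bin 0111101); offset now 20 = byte 2 bit 4; 36 bits remain
Read 5: bits[20:22] width=2 -> value=1 (bin 01); offset now 22 = byte 2 bit 6; 34 bits remain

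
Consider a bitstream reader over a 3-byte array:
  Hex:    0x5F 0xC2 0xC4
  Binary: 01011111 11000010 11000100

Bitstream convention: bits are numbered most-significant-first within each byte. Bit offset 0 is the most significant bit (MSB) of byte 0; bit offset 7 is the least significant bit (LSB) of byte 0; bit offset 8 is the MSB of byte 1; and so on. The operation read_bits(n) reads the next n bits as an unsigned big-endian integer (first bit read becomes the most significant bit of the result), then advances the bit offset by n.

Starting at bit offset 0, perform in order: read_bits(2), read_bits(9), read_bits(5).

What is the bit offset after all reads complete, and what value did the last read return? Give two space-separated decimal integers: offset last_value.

Answer: 16 2

Derivation:
Read 1: bits[0:2] width=2 -> value=1 (bin 01); offset now 2 = byte 0 bit 2; 22 bits remain
Read 2: bits[2:11] width=9 -> value=254 (bin 011111110); offset now 11 = byte 1 bit 3; 13 bits remain
Read 3: bits[11:16] width=5 -> value=2 (bin 00010); offset now 16 = byte 2 bit 0; 8 bits remain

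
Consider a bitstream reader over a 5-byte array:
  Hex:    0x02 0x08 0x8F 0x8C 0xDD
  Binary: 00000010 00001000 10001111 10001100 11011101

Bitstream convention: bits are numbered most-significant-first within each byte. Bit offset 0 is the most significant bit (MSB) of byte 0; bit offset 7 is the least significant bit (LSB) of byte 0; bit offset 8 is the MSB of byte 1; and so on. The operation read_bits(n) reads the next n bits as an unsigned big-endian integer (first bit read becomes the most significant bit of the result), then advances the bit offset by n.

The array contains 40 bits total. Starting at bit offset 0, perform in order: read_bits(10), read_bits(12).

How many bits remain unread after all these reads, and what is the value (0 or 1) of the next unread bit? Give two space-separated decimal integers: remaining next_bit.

Answer: 18 1

Derivation:
Read 1: bits[0:10] width=10 -> value=8 (bin 0000001000); offset now 10 = byte 1 bit 2; 30 bits remain
Read 2: bits[10:22] width=12 -> value=547 (bin 001000100011); offset now 22 = byte 2 bit 6; 18 bits remain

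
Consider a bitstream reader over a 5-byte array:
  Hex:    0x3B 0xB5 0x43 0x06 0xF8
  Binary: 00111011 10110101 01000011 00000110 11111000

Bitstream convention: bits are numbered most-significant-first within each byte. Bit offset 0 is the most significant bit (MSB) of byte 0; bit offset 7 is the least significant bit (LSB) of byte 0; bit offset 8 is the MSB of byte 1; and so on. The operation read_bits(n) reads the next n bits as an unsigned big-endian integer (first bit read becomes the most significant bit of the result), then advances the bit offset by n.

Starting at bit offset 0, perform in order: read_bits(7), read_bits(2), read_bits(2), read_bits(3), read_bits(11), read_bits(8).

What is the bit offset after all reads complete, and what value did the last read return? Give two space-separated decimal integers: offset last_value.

Answer: 33 13

Derivation:
Read 1: bits[0:7] width=7 -> value=29 (bin 0011101); offset now 7 = byte 0 bit 7; 33 bits remain
Read 2: bits[7:9] width=2 -> value=3 (bin 11); offset now 9 = byte 1 bit 1; 31 bits remain
Read 3: bits[9:11] width=2 -> value=1 (bin 01); offset now 11 = byte 1 bit 3; 29 bits remain
Read 4: bits[11:14] width=3 -> value=5 (bin 101); offset now 14 = byte 1 bit 6; 26 bits remain
Read 5: bits[14:25] width=11 -> value=646 (bin 01010000110); offset now 25 = byte 3 bit 1; 15 bits remain
Read 6: bits[25:33] width=8 -> value=13 (bin 00001101); offset now 33 = byte 4 bit 1; 7 bits remain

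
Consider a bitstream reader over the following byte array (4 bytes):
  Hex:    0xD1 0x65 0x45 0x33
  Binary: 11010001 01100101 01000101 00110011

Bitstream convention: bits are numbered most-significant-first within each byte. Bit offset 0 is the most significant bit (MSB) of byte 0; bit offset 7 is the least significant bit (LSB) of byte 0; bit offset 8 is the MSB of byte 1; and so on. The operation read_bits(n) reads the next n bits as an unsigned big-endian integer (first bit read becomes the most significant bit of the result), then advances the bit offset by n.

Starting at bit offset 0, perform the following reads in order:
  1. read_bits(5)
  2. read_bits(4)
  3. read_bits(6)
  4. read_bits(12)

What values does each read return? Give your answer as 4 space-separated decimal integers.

Answer: 26 2 50 2601

Derivation:
Read 1: bits[0:5] width=5 -> value=26 (bin 11010); offset now 5 = byte 0 bit 5; 27 bits remain
Read 2: bits[5:9] width=4 -> value=2 (bin 0010); offset now 9 = byte 1 bit 1; 23 bits remain
Read 3: bits[9:15] width=6 -> value=50 (bin 110010); offset now 15 = byte 1 bit 7; 17 bits remain
Read 4: bits[15:27] width=12 -> value=2601 (bin 101000101001); offset now 27 = byte 3 bit 3; 5 bits remain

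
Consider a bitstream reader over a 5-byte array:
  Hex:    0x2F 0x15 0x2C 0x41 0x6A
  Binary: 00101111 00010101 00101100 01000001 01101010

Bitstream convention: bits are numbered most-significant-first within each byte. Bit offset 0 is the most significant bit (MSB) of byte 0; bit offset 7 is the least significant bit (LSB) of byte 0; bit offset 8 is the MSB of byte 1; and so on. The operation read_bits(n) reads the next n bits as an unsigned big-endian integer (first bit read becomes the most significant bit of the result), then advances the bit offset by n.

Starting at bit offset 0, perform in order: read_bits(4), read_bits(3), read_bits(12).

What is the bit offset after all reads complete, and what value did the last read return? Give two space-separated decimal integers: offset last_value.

Answer: 19 2217

Derivation:
Read 1: bits[0:4] width=4 -> value=2 (bin 0010); offset now 4 = byte 0 bit 4; 36 bits remain
Read 2: bits[4:7] width=3 -> value=7 (bin 111); offset now 7 = byte 0 bit 7; 33 bits remain
Read 3: bits[7:19] width=12 -> value=2217 (bin 100010101001); offset now 19 = byte 2 bit 3; 21 bits remain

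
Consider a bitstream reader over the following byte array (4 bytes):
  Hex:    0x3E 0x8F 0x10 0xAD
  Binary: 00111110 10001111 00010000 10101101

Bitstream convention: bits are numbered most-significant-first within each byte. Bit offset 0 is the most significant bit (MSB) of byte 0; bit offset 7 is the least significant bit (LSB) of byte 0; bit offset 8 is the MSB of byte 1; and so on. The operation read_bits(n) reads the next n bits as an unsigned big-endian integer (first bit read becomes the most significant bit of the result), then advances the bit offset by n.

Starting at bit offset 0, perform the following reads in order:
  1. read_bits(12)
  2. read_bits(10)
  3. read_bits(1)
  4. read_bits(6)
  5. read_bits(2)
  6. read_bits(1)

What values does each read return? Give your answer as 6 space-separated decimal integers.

Read 1: bits[0:12] width=12 -> value=1000 (bin 001111101000); offset now 12 = byte 1 bit 4; 20 bits remain
Read 2: bits[12:22] width=10 -> value=964 (bin 1111000100); offset now 22 = byte 2 bit 6; 10 bits remain
Read 3: bits[22:23] width=1 -> value=0 (bin 0); offset now 23 = byte 2 bit 7; 9 bits remain
Read 4: bits[23:29] width=6 -> value=21 (bin 010101); offset now 29 = byte 3 bit 5; 3 bits remain
Read 5: bits[29:31] width=2 -> value=2 (bin 10); offset now 31 = byte 3 bit 7; 1 bits remain
Read 6: bits[31:32] width=1 -> value=1 (bin 1); offset now 32 = byte 4 bit 0; 0 bits remain

Answer: 1000 964 0 21 2 1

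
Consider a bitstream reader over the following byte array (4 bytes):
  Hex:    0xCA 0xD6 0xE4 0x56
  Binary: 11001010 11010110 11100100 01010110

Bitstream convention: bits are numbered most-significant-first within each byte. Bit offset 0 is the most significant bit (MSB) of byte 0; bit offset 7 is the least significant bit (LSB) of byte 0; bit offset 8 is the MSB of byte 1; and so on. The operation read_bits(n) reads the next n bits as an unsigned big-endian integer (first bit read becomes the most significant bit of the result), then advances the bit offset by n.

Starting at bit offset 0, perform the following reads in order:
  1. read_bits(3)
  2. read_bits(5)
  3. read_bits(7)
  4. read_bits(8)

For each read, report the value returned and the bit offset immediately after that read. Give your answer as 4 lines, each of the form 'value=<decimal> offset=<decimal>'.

Answer: value=6 offset=3
value=10 offset=8
value=107 offset=15
value=114 offset=23

Derivation:
Read 1: bits[0:3] width=3 -> value=6 (bin 110); offset now 3 = byte 0 bit 3; 29 bits remain
Read 2: bits[3:8] width=5 -> value=10 (bin 01010); offset now 8 = byte 1 bit 0; 24 bits remain
Read 3: bits[8:15] width=7 -> value=107 (bin 1101011); offset now 15 = byte 1 bit 7; 17 bits remain
Read 4: bits[15:23] width=8 -> value=114 (bin 01110010); offset now 23 = byte 2 bit 7; 9 bits remain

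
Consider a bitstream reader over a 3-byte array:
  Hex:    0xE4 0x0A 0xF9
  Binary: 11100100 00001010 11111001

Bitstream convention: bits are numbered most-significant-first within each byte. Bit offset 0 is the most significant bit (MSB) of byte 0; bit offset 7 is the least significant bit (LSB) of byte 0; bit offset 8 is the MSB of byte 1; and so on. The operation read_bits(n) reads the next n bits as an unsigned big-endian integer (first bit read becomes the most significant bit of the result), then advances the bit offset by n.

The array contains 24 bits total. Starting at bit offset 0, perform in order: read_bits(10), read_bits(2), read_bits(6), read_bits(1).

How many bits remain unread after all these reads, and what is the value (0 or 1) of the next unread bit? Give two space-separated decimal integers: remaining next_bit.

Read 1: bits[0:10] width=10 -> value=912 (bin 1110010000); offset now 10 = byte 1 bit 2; 14 bits remain
Read 2: bits[10:12] width=2 -> value=0 (bin 00); offset now 12 = byte 1 bit 4; 12 bits remain
Read 3: bits[12:18] width=6 -> value=43 (bin 101011); offset now 18 = byte 2 bit 2; 6 bits remain
Read 4: bits[18:19] width=1 -> value=1 (bin 1); offset now 19 = byte 2 bit 3; 5 bits remain

Answer: 5 1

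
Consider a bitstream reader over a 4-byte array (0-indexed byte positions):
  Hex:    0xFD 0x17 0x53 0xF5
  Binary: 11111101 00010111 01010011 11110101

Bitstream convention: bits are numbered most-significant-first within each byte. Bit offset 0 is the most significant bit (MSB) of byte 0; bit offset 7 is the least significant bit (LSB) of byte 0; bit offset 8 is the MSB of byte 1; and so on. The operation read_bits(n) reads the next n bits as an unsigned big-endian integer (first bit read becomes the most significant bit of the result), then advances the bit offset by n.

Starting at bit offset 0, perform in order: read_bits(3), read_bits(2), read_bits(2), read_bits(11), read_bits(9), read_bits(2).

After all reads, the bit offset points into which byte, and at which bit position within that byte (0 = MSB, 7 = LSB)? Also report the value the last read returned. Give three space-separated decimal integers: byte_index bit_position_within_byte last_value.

Answer: 3 5 2

Derivation:
Read 1: bits[0:3] width=3 -> value=7 (bin 111); offset now 3 = byte 0 bit 3; 29 bits remain
Read 2: bits[3:5] width=2 -> value=3 (bin 11); offset now 5 = byte 0 bit 5; 27 bits remain
Read 3: bits[5:7] width=2 -> value=2 (bin 10); offset now 7 = byte 0 bit 7; 25 bits remain
Read 4: bits[7:18] width=11 -> value=1117 (bin 10001011101); offset now 18 = byte 2 bit 2; 14 bits remain
Read 5: bits[18:27] width=9 -> value=159 (bin 010011111); offset now 27 = byte 3 bit 3; 5 bits remain
Read 6: bits[27:29] width=2 -> value=2 (bin 10); offset now 29 = byte 3 bit 5; 3 bits remain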